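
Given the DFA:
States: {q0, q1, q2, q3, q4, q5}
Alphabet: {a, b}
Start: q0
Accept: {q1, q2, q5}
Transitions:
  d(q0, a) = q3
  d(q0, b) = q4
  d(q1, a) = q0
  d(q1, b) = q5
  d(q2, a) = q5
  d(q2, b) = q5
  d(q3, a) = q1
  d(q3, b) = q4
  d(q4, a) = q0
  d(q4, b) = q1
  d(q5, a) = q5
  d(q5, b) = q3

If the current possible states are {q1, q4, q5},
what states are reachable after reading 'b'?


Apply transition on 'b' from each current state:
  d(q1, b) = q5
  d(q4, b) = q1
  d(q5, b) = q3

{q1, q3, q5}


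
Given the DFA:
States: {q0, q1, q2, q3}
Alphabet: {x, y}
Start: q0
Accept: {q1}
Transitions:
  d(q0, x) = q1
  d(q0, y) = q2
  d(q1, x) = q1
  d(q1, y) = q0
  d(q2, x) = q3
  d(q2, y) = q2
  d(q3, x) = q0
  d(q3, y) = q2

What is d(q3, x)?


Looking up transition d(q3, x)

q0


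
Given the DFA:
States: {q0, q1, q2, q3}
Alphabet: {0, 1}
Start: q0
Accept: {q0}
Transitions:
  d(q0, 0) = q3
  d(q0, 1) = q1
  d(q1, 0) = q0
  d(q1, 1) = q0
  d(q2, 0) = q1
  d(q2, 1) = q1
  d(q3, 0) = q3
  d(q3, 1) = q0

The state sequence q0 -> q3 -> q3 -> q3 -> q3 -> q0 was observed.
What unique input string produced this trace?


Trace back each transition to find the symbol:
  q0 --[0]--> q3
  q3 --[0]--> q3
  q3 --[0]--> q3
  q3 --[0]--> q3
  q3 --[1]--> q0

"00001"


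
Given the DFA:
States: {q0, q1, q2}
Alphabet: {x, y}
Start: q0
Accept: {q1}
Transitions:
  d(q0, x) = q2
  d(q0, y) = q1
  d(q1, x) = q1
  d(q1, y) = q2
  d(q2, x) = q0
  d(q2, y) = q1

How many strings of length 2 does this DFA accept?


Enumerating all length-2 strings:
  "xx" -> q0 [reject]
  "xy" -> q1 [accept]
  "yx" -> q1 [accept]
  "yy" -> q2 [reject]

2 out of 4


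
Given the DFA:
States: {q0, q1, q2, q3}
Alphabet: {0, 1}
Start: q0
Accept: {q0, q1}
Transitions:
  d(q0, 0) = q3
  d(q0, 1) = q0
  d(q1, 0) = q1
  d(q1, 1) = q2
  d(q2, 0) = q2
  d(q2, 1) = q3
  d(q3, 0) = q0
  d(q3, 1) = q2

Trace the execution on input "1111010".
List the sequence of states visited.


Input: 1111010
d(q0, 1) = q0
d(q0, 1) = q0
d(q0, 1) = q0
d(q0, 1) = q0
d(q0, 0) = q3
d(q3, 1) = q2
d(q2, 0) = q2


q0 -> q0 -> q0 -> q0 -> q0 -> q3 -> q2 -> q2


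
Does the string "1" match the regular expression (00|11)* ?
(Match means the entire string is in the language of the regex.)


|string| = 1; first = '1'; last = '1'

No, "1" does not match (00|11)*


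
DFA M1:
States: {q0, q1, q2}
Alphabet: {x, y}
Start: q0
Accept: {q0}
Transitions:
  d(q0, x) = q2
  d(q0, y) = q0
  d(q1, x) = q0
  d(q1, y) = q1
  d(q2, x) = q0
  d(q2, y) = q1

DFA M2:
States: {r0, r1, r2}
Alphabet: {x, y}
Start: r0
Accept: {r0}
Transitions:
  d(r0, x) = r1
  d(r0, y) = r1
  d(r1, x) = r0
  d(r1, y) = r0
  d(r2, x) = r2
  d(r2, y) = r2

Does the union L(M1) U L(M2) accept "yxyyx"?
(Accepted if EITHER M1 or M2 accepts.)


M1: final=q0 accepted=True
M2: final=r1 accepted=False

Yes, union accepts


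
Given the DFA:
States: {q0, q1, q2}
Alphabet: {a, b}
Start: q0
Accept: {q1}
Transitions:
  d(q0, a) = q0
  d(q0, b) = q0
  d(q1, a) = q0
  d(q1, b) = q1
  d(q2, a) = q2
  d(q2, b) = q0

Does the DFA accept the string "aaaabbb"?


Trace: q0 -> q0 -> q0 -> q0 -> q0 -> q0 -> q0 -> q0
Final state: q0
Accept states: {q1}

No, rejected (final state q0 is not an accept state)


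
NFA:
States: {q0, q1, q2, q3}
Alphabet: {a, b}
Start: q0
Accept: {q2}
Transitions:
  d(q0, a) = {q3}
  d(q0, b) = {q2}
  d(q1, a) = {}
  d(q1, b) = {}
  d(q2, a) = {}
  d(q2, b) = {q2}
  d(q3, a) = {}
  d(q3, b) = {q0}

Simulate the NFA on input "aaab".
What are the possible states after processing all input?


Start: {q0}
  --a--> {q3}
  --a--> {}
  --a--> {}
  --b--> {}

{} (empty set, no valid transitions)


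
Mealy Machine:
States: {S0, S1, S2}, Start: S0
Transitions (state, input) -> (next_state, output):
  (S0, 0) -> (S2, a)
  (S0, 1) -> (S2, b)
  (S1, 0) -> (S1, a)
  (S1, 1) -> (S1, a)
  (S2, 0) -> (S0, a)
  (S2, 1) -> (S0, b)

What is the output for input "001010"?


Step-by-step:
  (S0, 0) -> (S2, a)
  (S2, 0) -> (S0, a)
  (S0, 1) -> (S2, b)
  (S2, 0) -> (S0, a)
  (S0, 1) -> (S2, b)
  (S2, 0) -> (S0, a)

"aababa"


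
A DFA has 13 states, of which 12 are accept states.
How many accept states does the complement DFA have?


Complement swaps accept and non-accept states.
13 - 12 = 1

1


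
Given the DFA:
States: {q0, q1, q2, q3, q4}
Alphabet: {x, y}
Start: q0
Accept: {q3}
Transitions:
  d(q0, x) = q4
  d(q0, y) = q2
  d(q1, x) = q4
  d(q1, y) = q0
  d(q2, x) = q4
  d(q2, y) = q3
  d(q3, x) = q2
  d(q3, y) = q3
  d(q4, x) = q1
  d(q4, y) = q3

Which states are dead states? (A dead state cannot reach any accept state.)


Forward reachability from each state:
  q0 -> reaches accept state q3 (live)
  q1 -> reaches accept state q3 (live)
  q2 -> reaches accept state q3 (live)
  q3 -> reaches accept state q3 (live)
  q4 -> reaches accept state q3 (live)

None (all states can reach an accept state)


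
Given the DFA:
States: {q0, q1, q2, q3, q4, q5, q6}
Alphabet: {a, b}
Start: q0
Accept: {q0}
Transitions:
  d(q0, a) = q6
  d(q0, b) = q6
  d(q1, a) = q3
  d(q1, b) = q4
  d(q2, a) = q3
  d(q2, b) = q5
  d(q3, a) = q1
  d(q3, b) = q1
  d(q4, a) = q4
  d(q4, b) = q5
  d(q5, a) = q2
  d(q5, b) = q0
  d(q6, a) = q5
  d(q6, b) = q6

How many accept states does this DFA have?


Accept states listed: {q0}
Counting: q0(1)

1


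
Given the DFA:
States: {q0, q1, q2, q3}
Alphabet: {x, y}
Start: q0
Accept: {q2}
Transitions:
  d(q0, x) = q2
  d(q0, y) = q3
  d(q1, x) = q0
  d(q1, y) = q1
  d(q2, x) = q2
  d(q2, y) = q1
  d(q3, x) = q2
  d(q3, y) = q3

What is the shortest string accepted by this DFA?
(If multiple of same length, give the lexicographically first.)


BFS by string length (lex-first path to each state shown):
  len 0: q0<-""
  len 1: q2<-"x", q3<-"y"
Found accept state at length 1.

"x"


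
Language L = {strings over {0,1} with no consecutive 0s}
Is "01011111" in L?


'00' does not occur

Yes, "01011111" is in L


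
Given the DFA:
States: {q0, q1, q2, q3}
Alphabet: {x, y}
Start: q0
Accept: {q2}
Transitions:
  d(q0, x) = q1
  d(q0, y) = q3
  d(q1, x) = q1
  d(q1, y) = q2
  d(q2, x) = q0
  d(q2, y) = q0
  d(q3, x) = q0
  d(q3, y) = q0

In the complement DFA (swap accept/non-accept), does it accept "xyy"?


Trace: q0 -> q1 -> q2 -> q0
Final: q0
Original accept: {q2}
Complement: q0 is not in original accept

Yes, complement accepts (original rejects)


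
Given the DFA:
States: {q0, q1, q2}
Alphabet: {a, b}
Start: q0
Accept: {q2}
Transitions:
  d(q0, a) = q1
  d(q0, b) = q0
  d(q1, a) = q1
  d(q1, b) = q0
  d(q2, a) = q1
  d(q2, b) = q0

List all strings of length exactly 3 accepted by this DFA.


All strings of length 3: 8 total
Accepted: 0

None


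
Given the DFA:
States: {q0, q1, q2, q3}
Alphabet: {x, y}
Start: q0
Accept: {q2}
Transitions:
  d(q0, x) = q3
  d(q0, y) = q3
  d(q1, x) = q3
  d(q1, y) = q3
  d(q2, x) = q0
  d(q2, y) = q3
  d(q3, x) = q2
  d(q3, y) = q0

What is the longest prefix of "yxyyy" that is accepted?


Run the DFA, marking each prefix where the state is accepting:
  "" -> q0 [reject]
  "y" -> q3 [reject]
  "yx" -> q2 [accept]
  "yxy" -> q3 [reject]
  "yxyy" -> q0 [reject]
  "yxyyy" -> q3 [reject]

"yx"


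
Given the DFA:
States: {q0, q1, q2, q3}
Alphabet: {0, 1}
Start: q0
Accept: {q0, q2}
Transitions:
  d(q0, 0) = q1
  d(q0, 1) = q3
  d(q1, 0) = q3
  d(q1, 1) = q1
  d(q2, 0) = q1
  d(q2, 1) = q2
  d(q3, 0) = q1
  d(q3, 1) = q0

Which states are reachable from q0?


BFS from q0:
  layer 0: {q0}
  layer 1: {q1, q3}

{q0, q1, q3}


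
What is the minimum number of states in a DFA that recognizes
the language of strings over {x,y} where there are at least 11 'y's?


States: count = 0, 1, ..., 10, and a final '>= 11' state.
Total: 11 + 1 = 12. Accept = '>= 11' state.

12


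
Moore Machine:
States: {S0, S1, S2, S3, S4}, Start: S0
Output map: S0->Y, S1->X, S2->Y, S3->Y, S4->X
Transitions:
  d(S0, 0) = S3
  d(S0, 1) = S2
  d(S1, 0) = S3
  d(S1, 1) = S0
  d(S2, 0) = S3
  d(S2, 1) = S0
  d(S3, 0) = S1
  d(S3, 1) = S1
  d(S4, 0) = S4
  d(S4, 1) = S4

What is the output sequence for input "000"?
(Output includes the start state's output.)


Start: S0 (output Y)
  --0--> S3 (output Y)
  --0--> S1 (output X)
  --0--> S3 (output Y)

"YYXY"


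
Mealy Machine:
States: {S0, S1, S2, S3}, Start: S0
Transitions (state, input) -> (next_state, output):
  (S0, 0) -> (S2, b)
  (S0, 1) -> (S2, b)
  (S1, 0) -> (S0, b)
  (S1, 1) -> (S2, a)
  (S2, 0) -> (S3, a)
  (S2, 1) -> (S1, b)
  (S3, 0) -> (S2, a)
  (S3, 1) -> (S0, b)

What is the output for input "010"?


Step-by-step:
  (S0, 0) -> (S2, b)
  (S2, 1) -> (S1, b)
  (S1, 0) -> (S0, b)

"bbb"


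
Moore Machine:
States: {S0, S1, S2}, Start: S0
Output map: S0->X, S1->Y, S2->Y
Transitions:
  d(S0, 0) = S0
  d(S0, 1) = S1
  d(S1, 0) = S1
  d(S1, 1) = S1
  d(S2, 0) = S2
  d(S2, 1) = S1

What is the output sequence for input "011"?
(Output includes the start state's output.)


Start: S0 (output X)
  --0--> S0 (output X)
  --1--> S1 (output Y)
  --1--> S1 (output Y)

"XXYY"


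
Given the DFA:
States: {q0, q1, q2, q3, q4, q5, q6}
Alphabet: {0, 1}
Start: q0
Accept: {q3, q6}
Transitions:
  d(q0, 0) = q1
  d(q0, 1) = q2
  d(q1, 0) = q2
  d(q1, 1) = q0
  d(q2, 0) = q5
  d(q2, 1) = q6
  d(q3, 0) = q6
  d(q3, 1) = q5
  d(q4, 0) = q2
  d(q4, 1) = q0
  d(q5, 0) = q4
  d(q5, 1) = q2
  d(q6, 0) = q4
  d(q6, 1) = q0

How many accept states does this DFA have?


Accept states listed: {q3, q6}
Counting: q3(1) q6(2)

2


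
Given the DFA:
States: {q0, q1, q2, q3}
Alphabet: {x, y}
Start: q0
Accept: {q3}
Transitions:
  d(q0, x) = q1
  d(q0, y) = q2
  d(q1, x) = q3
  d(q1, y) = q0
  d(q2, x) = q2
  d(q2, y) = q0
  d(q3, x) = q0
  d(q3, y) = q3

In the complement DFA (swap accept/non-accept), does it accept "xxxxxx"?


Trace: q0 -> q1 -> q3 -> q0 -> q1 -> q3 -> q0
Final: q0
Original accept: {q3}
Complement: q0 is not in original accept

Yes, complement accepts (original rejects)


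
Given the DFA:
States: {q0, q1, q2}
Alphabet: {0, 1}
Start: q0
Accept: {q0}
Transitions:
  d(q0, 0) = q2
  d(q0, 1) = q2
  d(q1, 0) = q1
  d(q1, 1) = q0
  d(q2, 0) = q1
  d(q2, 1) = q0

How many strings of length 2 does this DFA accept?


Enumerating all length-2 strings:
  "00" -> q1 [reject]
  "01" -> q0 [accept]
  "10" -> q1 [reject]
  "11" -> q0 [accept]

2 out of 4


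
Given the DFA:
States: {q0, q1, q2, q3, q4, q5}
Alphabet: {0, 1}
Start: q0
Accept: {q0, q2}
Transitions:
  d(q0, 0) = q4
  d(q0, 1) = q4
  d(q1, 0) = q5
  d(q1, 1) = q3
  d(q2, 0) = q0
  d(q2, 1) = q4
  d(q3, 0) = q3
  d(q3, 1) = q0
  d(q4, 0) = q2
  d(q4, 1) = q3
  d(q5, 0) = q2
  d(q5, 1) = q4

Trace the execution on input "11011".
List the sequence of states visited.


Input: 11011
d(q0, 1) = q4
d(q4, 1) = q3
d(q3, 0) = q3
d(q3, 1) = q0
d(q0, 1) = q4


q0 -> q4 -> q3 -> q3 -> q0 -> q4


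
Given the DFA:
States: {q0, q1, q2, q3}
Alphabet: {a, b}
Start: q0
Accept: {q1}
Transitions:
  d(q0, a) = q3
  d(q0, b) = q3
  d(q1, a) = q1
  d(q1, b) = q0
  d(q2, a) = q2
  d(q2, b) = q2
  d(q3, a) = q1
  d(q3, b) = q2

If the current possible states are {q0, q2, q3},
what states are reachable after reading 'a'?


Apply transition on 'a' from each current state:
  d(q0, a) = q3
  d(q2, a) = q2
  d(q3, a) = q1

{q1, q2, q3}


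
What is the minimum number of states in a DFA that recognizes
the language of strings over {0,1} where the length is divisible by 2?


States track (length) mod 2.
Need 2 states: one per remainder 0..1; accept = remainder 0.

2


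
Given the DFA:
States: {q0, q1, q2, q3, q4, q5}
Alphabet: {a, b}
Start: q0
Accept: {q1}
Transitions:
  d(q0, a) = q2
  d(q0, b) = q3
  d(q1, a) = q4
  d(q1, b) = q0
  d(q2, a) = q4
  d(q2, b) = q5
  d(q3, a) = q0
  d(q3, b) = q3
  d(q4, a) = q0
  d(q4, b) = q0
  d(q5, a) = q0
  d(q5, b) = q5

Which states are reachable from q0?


BFS from q0:
  layer 0: {q0}
  layer 1: {q2, q3}
  layer 2: {q4, q5}

{q0, q2, q3, q4, q5}


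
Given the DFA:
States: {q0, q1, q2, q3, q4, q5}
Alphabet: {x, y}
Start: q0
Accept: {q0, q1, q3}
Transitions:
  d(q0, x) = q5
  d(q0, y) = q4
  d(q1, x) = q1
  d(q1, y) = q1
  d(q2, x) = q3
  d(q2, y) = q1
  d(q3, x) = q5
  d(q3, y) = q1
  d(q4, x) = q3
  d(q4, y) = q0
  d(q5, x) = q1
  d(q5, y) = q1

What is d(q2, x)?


Looking up transition d(q2, x)

q3


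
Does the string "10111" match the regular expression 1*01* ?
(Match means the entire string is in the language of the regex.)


|string| = 5; first = '1'; last = '1'

Yes, "10111" matches 1*01*


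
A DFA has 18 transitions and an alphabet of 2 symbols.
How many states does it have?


Each state has exactly one transition per symbol.
states = transitions / |alphabet| = 18 / 2 = 9

9


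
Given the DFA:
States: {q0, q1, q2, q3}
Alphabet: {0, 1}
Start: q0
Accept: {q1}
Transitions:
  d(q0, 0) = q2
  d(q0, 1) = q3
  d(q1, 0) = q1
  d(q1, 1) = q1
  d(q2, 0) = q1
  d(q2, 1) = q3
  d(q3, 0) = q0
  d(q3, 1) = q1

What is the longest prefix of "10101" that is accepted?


Run the DFA, marking each prefix where the state is accepting:
  "" -> q0 [reject]
  "1" -> q3 [reject]
  "10" -> q0 [reject]
  "101" -> q3 [reject]
  "1010" -> q0 [reject]
  "10101" -> q3 [reject]

No prefix is accepted


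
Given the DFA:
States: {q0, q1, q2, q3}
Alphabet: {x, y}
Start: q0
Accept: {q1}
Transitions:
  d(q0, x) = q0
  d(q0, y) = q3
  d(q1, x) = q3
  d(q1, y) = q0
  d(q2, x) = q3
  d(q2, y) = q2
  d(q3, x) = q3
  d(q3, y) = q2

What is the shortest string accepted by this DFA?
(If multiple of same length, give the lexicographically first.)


BFS by string length (lex-first path to each state shown):
  len 0: q0<-""
  len 1: q0<-"x", q3<-"y"
  len 2: q0<-"xx", q2<-"yy", q3<-"xy"
  len 3: q0<-"xxx", q2<-"xyy", q3<-"xxy"
  len 4: q0<-"xxxx", q2<-"xxyy", q3<-"xxxy"
  len 5: q0<-"xxxxx", q2<-"xxxyy", q3<-"xxxxy"
  len 6: q0<-"xxxxxx", q2<-"xxxxyy", q3<-"xxxxxy"
  len 7: q0<-"xxxxxxx", q2<-"xxxxxyy", q3<-"xxxxxxy"
  len 8: q0<-"xxxxxxxx", q2<-"xxxxxxyy", q3<-"xxxxxxxy"

No string accepted (empty language)


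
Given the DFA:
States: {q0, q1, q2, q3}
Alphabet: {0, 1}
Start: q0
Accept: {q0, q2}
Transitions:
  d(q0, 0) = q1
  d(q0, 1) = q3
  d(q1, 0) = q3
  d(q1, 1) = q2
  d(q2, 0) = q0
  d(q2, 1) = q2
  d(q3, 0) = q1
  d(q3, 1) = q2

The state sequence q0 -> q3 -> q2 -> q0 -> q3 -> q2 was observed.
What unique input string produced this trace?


Trace back each transition to find the symbol:
  q0 --[1]--> q3
  q3 --[1]--> q2
  q2 --[0]--> q0
  q0 --[1]--> q3
  q3 --[1]--> q2

"11011"


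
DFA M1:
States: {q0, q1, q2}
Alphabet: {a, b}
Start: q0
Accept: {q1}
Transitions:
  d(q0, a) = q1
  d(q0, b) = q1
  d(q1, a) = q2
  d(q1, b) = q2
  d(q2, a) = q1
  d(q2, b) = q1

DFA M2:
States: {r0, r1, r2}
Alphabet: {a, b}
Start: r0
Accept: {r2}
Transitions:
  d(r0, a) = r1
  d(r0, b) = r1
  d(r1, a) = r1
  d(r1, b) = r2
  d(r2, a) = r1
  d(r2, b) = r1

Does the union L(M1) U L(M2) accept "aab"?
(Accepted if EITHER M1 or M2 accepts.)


M1: final=q1 accepted=True
M2: final=r2 accepted=True

Yes, union accepts


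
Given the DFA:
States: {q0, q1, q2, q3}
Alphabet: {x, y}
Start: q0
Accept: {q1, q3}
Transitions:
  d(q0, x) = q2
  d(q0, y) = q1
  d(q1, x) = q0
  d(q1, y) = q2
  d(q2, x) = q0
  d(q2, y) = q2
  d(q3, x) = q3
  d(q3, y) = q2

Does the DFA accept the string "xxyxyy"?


Trace: q0 -> q2 -> q0 -> q1 -> q0 -> q1 -> q2
Final state: q2
Accept states: {q1, q3}

No, rejected (final state q2 is not an accept state)


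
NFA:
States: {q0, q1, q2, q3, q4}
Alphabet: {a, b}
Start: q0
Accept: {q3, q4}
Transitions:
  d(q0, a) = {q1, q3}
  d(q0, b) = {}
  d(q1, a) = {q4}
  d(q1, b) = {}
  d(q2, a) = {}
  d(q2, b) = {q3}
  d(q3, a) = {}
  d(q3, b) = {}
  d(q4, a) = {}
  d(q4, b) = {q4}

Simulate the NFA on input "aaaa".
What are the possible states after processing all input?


Start: {q0}
  --a--> {q1, q3}
  --a--> {q4}
  --a--> {}
  --a--> {}

{} (empty set, no valid transitions)


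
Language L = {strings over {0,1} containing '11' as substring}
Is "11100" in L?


'11' occurs at index 0

Yes, "11100" is in L


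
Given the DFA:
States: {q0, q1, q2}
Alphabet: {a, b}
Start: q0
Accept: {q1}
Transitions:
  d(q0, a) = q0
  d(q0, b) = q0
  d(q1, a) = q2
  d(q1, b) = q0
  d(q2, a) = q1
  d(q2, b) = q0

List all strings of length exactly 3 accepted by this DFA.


All strings of length 3: 8 total
Accepted: 0

None


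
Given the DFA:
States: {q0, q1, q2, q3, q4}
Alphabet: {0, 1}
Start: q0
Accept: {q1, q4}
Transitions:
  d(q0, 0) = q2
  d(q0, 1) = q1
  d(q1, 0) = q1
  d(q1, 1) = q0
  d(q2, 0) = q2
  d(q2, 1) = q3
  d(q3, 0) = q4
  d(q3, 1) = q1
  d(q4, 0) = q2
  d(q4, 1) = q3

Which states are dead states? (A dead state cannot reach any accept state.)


Forward reachability from each state:
  q0 -> reaches accept state q1 (live)
  q1 -> reaches accept state q1 (live)
  q2 -> reaches accept state q1 (live)
  q3 -> reaches accept state q1 (live)
  q4 -> reaches accept state q1 (live)

None (all states can reach an accept state)


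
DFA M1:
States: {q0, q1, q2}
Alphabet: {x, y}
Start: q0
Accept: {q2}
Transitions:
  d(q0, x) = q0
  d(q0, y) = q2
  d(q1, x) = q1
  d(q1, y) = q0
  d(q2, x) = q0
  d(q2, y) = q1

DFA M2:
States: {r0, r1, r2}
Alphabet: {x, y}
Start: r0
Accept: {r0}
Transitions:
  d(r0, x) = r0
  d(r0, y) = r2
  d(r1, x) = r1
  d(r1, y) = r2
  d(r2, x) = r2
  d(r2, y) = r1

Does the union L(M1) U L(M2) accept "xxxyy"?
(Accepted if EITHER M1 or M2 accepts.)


M1: final=q1 accepted=False
M2: final=r1 accepted=False

No, union rejects (neither accepts)


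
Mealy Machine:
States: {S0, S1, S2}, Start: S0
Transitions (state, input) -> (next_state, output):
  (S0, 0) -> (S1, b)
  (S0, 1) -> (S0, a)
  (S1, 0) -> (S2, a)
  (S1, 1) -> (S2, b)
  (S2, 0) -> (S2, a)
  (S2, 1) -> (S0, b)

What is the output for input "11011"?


Step-by-step:
  (S0, 1) -> (S0, a)
  (S0, 1) -> (S0, a)
  (S0, 0) -> (S1, b)
  (S1, 1) -> (S2, b)
  (S2, 1) -> (S0, b)

"aabbb"


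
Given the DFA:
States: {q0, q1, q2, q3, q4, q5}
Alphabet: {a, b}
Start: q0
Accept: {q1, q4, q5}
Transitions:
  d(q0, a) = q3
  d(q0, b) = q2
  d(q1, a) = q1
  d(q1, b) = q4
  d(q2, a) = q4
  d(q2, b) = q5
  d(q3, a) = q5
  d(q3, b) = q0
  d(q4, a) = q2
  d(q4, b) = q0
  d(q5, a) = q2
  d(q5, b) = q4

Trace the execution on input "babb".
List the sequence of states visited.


Input: babb
d(q0, b) = q2
d(q2, a) = q4
d(q4, b) = q0
d(q0, b) = q2


q0 -> q2 -> q4 -> q0 -> q2


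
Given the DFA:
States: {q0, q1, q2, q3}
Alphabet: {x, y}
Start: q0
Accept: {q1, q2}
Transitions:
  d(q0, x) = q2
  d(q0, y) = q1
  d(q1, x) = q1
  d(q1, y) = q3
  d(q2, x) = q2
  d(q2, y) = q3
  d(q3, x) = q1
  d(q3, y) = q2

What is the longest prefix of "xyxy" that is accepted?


Run the DFA, marking each prefix where the state is accepting:
  "" -> q0 [reject]
  "x" -> q2 [accept]
  "xy" -> q3 [reject]
  "xyx" -> q1 [accept]
  "xyxy" -> q3 [reject]

"xyx"


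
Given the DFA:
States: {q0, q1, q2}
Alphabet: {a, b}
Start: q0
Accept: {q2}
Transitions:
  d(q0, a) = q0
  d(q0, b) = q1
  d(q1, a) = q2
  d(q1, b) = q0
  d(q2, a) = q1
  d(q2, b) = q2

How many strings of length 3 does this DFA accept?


Enumerating all length-3 strings:
  "aaa" -> q0 [reject]
  "aab" -> q1 [reject]
  "aba" -> q2 [accept]
  "abb" -> q0 [reject]
  "baa" -> q1 [reject]
  "bab" -> q2 [accept]
  "bba" -> q0 [reject]
  "bbb" -> q1 [reject]

2 out of 8


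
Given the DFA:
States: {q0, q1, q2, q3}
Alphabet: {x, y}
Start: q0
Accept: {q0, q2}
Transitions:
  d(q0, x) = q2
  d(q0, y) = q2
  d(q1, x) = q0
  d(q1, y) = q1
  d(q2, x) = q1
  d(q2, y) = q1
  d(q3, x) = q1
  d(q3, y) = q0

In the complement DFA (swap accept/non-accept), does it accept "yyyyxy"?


Trace: q0 -> q2 -> q1 -> q1 -> q1 -> q0 -> q2
Final: q2
Original accept: {q0, q2}
Complement: q2 is in original accept

No, complement rejects (original accepts)


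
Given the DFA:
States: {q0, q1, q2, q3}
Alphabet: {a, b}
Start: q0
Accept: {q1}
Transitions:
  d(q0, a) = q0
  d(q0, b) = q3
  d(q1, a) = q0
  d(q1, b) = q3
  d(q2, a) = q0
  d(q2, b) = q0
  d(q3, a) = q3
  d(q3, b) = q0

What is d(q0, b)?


Looking up transition d(q0, b)

q3


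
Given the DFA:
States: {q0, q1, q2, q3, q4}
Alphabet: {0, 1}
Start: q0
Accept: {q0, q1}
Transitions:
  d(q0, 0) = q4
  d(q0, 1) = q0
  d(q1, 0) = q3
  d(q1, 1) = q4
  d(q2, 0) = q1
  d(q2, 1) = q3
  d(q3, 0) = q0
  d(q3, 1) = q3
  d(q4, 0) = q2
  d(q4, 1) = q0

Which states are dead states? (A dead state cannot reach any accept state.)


Forward reachability from each state:
  q0 -> reaches accept state q0 (live)
  q1 -> reaches accept state q0 (live)
  q2 -> reaches accept state q0 (live)
  q3 -> reaches accept state q0 (live)
  q4 -> reaches accept state q0 (live)

None (all states can reach an accept state)


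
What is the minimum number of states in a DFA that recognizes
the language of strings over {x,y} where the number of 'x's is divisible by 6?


States track (count of 'x') mod 6.
Need 6 states: one per remainder 0..5; accept = remainder 0.

6


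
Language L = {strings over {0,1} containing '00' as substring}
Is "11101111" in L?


'00' does not occur

No, "11101111" is not in L


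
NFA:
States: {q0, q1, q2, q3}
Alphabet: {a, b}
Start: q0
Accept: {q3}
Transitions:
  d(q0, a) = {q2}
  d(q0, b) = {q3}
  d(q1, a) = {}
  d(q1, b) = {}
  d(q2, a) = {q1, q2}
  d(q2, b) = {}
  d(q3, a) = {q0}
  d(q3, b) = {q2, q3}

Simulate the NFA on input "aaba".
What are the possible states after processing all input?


Start: {q0}
  --a--> {q2}
  --a--> {q1, q2}
  --b--> {}
  --a--> {}

{} (empty set, no valid transitions)


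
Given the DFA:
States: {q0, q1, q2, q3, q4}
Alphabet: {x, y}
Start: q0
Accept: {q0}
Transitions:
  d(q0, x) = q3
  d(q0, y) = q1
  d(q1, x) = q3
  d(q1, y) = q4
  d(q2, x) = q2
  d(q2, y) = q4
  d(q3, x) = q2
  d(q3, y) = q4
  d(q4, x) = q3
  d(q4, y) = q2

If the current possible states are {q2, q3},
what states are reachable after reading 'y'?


Apply transition on 'y' from each current state:
  d(q2, y) = q4
  d(q3, y) = q4

{q4}


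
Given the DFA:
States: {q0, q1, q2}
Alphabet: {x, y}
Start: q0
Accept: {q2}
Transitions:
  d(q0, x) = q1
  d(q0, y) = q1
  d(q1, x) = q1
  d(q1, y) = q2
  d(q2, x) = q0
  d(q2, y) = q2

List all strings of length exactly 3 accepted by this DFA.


All strings of length 3: 8 total
Accepted: 4

"xxy", "xyy", "yxy", "yyy"


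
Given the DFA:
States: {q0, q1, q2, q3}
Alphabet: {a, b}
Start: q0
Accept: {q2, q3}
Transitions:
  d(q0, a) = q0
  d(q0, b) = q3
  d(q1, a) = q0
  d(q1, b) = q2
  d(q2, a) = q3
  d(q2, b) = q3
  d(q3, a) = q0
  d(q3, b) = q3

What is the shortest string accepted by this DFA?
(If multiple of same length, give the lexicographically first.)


BFS by string length (lex-first path to each state shown):
  len 0: q0<-""
  len 1: q0<-"a", q3<-"b"
Found accept state at length 1.

"b"


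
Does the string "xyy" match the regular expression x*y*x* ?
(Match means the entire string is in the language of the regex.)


|string| = 3; first = 'x'; last = 'y'

Yes, "xyy" matches x*y*x*


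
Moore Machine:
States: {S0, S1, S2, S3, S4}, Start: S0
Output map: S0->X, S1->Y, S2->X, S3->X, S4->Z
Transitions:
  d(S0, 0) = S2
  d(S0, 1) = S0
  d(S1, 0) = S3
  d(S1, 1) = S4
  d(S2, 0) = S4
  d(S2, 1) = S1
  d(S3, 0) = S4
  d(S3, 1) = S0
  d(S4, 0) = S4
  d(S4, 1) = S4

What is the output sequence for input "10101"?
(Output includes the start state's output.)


Start: S0 (output X)
  --1--> S0 (output X)
  --0--> S2 (output X)
  --1--> S1 (output Y)
  --0--> S3 (output X)
  --1--> S0 (output X)

"XXXYXX"


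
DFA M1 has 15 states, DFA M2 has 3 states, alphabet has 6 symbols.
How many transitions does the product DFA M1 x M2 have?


Product DFA has 15 * 3 = 45 states.
Each has 6 transitions: 45 * 6 = 270

270


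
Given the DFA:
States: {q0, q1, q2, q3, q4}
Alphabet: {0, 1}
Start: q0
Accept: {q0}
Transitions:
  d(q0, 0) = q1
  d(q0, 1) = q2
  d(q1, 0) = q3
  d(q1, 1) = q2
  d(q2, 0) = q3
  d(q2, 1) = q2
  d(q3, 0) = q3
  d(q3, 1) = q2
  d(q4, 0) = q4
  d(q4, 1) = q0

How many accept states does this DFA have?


Accept states listed: {q0}
Counting: q0(1)

1


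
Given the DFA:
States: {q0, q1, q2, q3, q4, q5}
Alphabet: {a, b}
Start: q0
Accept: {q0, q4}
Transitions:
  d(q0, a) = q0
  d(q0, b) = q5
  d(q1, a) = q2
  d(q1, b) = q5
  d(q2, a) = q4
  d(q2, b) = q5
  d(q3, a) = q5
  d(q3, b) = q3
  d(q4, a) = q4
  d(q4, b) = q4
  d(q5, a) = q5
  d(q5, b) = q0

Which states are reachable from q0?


BFS from q0:
  layer 0: {q0}
  layer 1: {q5}

{q0, q5}


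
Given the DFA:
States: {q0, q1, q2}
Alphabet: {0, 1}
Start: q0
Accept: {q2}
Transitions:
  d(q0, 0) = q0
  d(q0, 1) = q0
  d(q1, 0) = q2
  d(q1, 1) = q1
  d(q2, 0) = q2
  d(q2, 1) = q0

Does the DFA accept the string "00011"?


Trace: q0 -> q0 -> q0 -> q0 -> q0 -> q0
Final state: q0
Accept states: {q2}

No, rejected (final state q0 is not an accept state)


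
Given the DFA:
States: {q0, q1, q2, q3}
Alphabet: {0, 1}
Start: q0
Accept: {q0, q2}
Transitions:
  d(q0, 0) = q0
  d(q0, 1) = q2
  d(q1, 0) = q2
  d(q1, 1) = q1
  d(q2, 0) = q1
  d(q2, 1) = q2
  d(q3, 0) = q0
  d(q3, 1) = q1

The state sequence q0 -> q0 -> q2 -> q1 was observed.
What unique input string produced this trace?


Trace back each transition to find the symbol:
  q0 --[0]--> q0
  q0 --[1]--> q2
  q2 --[0]--> q1

"010"


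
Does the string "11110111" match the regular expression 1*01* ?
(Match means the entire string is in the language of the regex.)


|string| = 8; first = '1'; last = '1'

Yes, "11110111" matches 1*01*


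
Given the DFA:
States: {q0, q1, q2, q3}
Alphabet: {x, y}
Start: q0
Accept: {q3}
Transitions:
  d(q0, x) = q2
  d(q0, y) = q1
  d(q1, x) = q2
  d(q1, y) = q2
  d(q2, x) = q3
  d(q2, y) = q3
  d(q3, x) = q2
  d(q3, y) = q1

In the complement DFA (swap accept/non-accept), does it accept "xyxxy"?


Trace: q0 -> q2 -> q3 -> q2 -> q3 -> q1
Final: q1
Original accept: {q3}
Complement: q1 is not in original accept

Yes, complement accepts (original rejects)


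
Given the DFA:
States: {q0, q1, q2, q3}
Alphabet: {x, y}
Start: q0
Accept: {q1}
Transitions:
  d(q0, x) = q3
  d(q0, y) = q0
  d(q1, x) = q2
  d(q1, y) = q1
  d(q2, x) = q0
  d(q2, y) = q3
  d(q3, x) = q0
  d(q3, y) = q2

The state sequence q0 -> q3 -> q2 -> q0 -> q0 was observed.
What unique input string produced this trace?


Trace back each transition to find the symbol:
  q0 --[x]--> q3
  q3 --[y]--> q2
  q2 --[x]--> q0
  q0 --[y]--> q0

"xyxy"


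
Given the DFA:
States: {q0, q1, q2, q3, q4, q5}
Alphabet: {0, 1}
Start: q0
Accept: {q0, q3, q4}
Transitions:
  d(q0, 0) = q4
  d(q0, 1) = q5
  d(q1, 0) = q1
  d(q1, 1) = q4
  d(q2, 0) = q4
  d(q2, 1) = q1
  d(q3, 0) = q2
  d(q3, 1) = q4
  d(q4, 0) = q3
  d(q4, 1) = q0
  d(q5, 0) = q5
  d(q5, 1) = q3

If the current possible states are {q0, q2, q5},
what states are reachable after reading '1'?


Apply transition on '1' from each current state:
  d(q0, 1) = q5
  d(q2, 1) = q1
  d(q5, 1) = q3

{q1, q3, q5}


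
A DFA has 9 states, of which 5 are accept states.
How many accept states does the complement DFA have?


Complement swaps accept and non-accept states.
9 - 5 = 4

4


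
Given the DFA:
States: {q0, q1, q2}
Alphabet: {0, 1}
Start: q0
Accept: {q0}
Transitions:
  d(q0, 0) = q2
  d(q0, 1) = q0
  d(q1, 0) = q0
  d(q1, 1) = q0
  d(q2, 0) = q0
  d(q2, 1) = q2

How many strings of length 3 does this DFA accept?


Enumerating all length-3 strings:
  "000" -> q2 [reject]
  "001" -> q0 [accept]
  "010" -> q0 [accept]
  "011" -> q2 [reject]
  "100" -> q0 [accept]
  "101" -> q2 [reject]
  "110" -> q2 [reject]
  "111" -> q0 [accept]

4 out of 8


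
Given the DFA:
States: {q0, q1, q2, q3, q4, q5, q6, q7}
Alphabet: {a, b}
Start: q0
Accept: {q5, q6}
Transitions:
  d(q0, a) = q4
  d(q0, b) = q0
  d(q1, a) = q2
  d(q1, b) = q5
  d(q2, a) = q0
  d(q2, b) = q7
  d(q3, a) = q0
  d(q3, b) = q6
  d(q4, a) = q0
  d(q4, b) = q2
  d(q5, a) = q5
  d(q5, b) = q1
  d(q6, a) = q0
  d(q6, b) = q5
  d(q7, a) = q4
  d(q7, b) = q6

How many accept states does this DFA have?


Accept states listed: {q5, q6}
Counting: q5(1) q6(2)

2


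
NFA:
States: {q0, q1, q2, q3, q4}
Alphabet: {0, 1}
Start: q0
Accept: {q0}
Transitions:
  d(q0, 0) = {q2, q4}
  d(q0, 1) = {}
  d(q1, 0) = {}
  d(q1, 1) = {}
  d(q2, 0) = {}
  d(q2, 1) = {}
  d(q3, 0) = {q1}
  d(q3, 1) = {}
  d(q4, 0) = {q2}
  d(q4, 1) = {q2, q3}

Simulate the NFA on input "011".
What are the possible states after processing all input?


Start: {q0}
  --0--> {q2, q4}
  --1--> {q2, q3}
  --1--> {}

{} (empty set, no valid transitions)


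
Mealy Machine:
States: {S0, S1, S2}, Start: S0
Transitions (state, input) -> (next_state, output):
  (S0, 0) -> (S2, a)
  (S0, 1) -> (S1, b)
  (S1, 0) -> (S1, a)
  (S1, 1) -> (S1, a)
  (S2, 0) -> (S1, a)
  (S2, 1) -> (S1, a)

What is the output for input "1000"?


Step-by-step:
  (S0, 1) -> (S1, b)
  (S1, 0) -> (S1, a)
  (S1, 0) -> (S1, a)
  (S1, 0) -> (S1, a)

"baaa"


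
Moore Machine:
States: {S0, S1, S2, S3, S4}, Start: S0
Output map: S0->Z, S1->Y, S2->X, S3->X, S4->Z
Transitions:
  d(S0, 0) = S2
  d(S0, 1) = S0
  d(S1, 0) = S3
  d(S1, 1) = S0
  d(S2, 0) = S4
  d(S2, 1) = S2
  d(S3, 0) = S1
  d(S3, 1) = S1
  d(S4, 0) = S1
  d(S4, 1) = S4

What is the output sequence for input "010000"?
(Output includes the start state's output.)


Start: S0 (output Z)
  --0--> S2 (output X)
  --1--> S2 (output X)
  --0--> S4 (output Z)
  --0--> S1 (output Y)
  --0--> S3 (output X)
  --0--> S1 (output Y)

"ZXXZYXY"


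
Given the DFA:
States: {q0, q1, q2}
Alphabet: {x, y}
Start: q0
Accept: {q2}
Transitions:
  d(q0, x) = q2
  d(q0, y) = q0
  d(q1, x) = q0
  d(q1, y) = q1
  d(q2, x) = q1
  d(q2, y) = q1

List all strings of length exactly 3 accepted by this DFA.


All strings of length 3: 8 total
Accepted: 1

"yyx"


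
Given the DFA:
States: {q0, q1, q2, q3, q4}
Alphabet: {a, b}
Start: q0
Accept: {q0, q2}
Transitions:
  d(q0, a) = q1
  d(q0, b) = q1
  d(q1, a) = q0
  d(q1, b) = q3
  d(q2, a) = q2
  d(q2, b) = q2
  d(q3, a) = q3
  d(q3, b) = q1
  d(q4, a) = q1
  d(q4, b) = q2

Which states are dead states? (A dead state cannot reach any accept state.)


Forward reachability from each state:
  q0 -> reaches accept state q0 (live)
  q1 -> reaches accept state q0 (live)
  q2 -> reaches accept state q2 (live)
  q3 -> reaches accept state q0 (live)
  q4 -> reaches accept state q0 (live)

None (all states can reach an accept state)


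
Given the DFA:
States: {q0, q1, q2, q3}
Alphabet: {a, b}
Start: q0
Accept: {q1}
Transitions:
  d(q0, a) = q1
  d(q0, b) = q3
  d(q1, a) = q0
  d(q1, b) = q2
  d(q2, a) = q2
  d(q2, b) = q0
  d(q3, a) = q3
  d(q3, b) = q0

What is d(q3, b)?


Looking up transition d(q3, b)

q0


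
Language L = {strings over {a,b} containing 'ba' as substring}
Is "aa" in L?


'ba' does not occur

No, "aa" is not in L


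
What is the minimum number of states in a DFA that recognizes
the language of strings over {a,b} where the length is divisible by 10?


States track (length) mod 10.
Need 10 states: one per remainder 0..9; accept = remainder 0.

10


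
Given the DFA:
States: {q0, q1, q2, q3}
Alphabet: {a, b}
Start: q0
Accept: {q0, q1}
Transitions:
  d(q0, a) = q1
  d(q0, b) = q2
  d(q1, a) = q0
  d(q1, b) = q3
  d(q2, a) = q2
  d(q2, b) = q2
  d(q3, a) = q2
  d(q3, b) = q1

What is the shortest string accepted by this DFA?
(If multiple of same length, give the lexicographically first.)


BFS by string length (lex-first path to each state shown):
  len 0: q0<-""
Found accept state at length 0.

"" (empty string)


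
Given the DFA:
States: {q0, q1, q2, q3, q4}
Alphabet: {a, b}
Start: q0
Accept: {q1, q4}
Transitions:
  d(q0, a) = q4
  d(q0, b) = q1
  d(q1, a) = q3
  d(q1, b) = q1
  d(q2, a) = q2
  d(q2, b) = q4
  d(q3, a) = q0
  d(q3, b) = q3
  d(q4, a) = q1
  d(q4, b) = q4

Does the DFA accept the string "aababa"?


Trace: q0 -> q4 -> q1 -> q1 -> q3 -> q3 -> q0
Final state: q0
Accept states: {q1, q4}

No, rejected (final state q0 is not an accept state)


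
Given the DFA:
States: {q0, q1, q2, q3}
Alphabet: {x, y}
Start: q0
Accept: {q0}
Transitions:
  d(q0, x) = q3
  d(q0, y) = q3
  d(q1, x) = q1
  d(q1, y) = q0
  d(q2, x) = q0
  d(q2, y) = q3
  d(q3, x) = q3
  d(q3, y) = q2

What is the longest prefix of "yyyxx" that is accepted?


Run the DFA, marking each prefix where the state is accepting:
  "" -> q0 [accept]
  "y" -> q3 [reject]
  "yy" -> q2 [reject]
  "yyy" -> q3 [reject]
  "yyyx" -> q3 [reject]
  "yyyxx" -> q3 [reject]

""


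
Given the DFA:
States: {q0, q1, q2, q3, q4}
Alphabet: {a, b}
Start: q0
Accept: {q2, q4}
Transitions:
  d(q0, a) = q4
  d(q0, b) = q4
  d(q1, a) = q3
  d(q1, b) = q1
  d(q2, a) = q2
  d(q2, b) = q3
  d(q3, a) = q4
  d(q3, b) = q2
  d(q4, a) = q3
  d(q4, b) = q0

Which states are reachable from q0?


BFS from q0:
  layer 0: {q0}
  layer 1: {q4}
  layer 2: {q3}
  layer 3: {q2}

{q0, q2, q3, q4}


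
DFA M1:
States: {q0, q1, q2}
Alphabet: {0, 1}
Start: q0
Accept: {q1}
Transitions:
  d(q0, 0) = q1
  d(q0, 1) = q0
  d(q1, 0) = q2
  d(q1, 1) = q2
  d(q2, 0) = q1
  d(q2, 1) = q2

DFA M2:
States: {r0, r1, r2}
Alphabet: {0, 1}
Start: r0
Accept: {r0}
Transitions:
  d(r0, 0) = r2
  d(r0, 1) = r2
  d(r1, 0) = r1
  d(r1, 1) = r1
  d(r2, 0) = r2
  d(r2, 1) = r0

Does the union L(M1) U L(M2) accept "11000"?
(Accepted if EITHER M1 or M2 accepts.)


M1: final=q1 accepted=True
M2: final=r2 accepted=False

Yes, union accepts


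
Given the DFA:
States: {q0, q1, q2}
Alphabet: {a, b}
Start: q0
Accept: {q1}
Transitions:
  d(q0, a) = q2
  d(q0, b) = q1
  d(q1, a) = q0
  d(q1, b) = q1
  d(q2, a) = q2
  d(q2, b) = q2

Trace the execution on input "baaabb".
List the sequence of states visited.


Input: baaabb
d(q0, b) = q1
d(q1, a) = q0
d(q0, a) = q2
d(q2, a) = q2
d(q2, b) = q2
d(q2, b) = q2


q0 -> q1 -> q0 -> q2 -> q2 -> q2 -> q2


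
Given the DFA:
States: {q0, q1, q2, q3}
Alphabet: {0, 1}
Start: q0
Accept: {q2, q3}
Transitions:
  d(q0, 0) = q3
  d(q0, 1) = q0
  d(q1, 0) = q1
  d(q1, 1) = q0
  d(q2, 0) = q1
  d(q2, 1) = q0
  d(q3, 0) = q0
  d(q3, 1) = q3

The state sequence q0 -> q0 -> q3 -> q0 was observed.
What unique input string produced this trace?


Trace back each transition to find the symbol:
  q0 --[1]--> q0
  q0 --[0]--> q3
  q3 --[0]--> q0

"100"


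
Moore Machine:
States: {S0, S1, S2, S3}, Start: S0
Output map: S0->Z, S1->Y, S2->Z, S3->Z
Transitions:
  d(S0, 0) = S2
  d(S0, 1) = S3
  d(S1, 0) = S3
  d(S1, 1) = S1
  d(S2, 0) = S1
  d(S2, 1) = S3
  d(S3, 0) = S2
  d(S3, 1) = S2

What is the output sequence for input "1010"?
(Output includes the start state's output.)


Start: S0 (output Z)
  --1--> S3 (output Z)
  --0--> S2 (output Z)
  --1--> S3 (output Z)
  --0--> S2 (output Z)

"ZZZZZ"


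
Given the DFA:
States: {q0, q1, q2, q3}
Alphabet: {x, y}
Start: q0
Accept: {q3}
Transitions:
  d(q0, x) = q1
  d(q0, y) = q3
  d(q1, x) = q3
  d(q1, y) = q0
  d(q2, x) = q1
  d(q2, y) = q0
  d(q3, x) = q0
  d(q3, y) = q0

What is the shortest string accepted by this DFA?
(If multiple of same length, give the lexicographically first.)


BFS by string length (lex-first path to each state shown):
  len 0: q0<-""
  len 1: q1<-"x", q3<-"y"
Found accept state at length 1.

"y"


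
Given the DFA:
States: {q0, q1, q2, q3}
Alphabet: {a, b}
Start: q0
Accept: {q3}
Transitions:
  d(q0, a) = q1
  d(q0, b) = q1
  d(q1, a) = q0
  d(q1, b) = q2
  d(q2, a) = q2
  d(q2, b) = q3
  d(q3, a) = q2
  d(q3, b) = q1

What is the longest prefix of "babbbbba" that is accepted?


Run the DFA, marking each prefix where the state is accepting:
  "" -> q0 [reject]
  "b" -> q1 [reject]
  "ba" -> q0 [reject]
  "bab" -> q1 [reject]
  "babb" -> q2 [reject]
  "babbb" -> q3 [accept]
  "babbbb" -> q1 [reject]
  "babbbbb" -> q2 [reject]
  "babbbbba" -> q2 [reject]

"babbb"


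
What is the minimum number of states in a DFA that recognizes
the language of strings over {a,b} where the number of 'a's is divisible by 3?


States track (count of 'a') mod 3.
Need 3 states: one per remainder 0..2; accept = remainder 0.

3


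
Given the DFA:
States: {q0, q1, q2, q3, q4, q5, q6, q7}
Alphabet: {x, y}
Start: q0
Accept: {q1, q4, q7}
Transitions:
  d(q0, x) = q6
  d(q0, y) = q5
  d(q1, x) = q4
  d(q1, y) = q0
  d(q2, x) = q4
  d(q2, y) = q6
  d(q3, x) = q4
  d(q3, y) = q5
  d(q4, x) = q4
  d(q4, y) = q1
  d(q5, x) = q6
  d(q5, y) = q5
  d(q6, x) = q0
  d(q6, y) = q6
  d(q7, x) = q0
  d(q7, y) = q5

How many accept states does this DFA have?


Accept states listed: {q1, q4, q7}
Counting: q1(1) q4(2) q7(3)

3


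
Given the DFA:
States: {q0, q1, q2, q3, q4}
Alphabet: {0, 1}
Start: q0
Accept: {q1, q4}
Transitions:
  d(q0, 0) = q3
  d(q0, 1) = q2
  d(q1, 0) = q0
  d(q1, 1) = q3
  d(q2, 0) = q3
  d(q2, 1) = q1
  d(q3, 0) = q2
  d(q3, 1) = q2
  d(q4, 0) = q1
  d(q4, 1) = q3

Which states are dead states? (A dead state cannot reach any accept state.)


Forward reachability from each state:
  q0 -> reaches accept state q1 (live)
  q1 -> reaches accept state q1 (live)
  q2 -> reaches accept state q1 (live)
  q3 -> reaches accept state q1 (live)
  q4 -> reaches accept state q1 (live)

None (all states can reach an accept state)


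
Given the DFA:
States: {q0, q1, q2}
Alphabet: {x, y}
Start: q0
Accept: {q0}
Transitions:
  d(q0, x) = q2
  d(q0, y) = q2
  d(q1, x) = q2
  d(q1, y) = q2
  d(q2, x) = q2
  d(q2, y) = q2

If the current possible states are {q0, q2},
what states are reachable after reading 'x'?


Apply transition on 'x' from each current state:
  d(q0, x) = q2
  d(q2, x) = q2

{q2}


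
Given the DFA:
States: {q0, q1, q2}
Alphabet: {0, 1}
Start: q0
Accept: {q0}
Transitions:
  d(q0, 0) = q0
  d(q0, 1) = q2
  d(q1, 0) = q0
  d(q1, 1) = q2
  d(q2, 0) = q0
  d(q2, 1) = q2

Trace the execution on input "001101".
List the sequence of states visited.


Input: 001101
d(q0, 0) = q0
d(q0, 0) = q0
d(q0, 1) = q2
d(q2, 1) = q2
d(q2, 0) = q0
d(q0, 1) = q2


q0 -> q0 -> q0 -> q2 -> q2 -> q0 -> q2


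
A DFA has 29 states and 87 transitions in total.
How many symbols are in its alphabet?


Each state has exactly one transition per symbol.
|alphabet| = transitions / states = 87 / 29 = 3

3


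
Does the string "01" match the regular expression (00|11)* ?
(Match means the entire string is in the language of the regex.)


|string| = 2; first = '0'; last = '1'

No, "01" does not match (00|11)*


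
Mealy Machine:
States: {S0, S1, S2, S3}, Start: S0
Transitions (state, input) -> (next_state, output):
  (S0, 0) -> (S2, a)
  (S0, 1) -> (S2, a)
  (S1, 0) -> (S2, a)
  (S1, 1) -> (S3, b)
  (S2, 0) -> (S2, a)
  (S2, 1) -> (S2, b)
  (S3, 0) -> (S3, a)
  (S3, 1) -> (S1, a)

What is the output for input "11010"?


Step-by-step:
  (S0, 1) -> (S2, a)
  (S2, 1) -> (S2, b)
  (S2, 0) -> (S2, a)
  (S2, 1) -> (S2, b)
  (S2, 0) -> (S2, a)

"ababa"


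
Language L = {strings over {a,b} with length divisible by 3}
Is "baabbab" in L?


length = 7; 7 mod 3 = 1

No, "baabbab" is not in L


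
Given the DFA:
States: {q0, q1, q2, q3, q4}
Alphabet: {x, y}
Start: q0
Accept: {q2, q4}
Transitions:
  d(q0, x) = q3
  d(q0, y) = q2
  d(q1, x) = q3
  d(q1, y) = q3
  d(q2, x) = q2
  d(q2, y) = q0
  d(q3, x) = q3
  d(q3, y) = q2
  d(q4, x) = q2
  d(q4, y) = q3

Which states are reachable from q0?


BFS from q0:
  layer 0: {q0}
  layer 1: {q2, q3}

{q0, q2, q3}


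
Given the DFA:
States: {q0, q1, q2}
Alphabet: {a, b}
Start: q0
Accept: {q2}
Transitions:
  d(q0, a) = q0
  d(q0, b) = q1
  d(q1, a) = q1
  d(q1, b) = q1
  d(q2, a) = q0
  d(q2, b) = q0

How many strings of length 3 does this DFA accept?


Enumerating all length-3 strings:
  "aaa" -> q0 [reject]
  "aab" -> q1 [reject]
  "aba" -> q1 [reject]
  "abb" -> q1 [reject]
  "baa" -> q1 [reject]
  "bab" -> q1 [reject]
  "bba" -> q1 [reject]
  "bbb" -> q1 [reject]

0 out of 8


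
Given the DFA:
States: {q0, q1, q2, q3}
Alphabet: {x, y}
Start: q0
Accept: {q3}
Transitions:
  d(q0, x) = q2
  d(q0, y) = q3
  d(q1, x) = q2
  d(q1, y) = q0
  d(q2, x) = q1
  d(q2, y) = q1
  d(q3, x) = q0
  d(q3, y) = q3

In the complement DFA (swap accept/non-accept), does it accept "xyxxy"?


Trace: q0 -> q2 -> q1 -> q2 -> q1 -> q0
Final: q0
Original accept: {q3}
Complement: q0 is not in original accept

Yes, complement accepts (original rejects)
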